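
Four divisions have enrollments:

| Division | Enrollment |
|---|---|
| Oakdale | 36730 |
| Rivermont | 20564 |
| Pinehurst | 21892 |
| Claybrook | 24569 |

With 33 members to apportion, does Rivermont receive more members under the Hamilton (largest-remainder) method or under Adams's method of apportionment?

Hamilton: Oakdale 12, Rivermont 6, Pinehurst 7, Claybrook 8.
Adams: Oakdale 11, Rivermont 7, Pinehurst 7, Claybrook 8.
Rivermont gets 6 under Hamilton and 7 under Adams.

Adams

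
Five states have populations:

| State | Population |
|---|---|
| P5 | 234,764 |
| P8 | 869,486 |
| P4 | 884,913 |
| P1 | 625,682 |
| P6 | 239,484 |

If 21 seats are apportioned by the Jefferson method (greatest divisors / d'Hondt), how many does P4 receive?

7

Standard divisor 2854329/21 ≈ 135920.429; standard quotas: P5 1.727, P8 6.397, P4 6.511, P1 4.603, P6 1.762.
Rounding down gives 1, 6, 6, 4, 1 = 18 seats, so the divisor must be adjusted.
With modified divisor 122000: modified quotas P5 1.924, P8 7.127, P4 7.253, P1 5.129, P6 1.963.
Rounding down: P5 1, P8 7, P4 7, P1 5, P6 1 (total 21).
P4 receives 7.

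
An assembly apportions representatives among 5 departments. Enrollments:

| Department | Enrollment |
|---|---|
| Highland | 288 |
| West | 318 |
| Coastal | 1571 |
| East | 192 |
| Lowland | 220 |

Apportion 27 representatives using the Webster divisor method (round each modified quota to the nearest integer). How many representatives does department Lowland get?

2

Standard divisor 2589/27 ≈ 95.889; standard quotas: Highland 3.003, West 3.316, Coastal 16.384, East 2.002, Lowland 2.294.
Rounding to the nearest integer gives 3, 3, 16, 2, 2 = 26 seats, so the divisor must be adjusted.
With modified divisor 93: modified quotas Highland 3.097, West 3.419, Coastal 16.892, East 2.065, Lowland 2.366.
Rounding to the nearest integer: Highland 3, West 3, Coastal 17, East 2, Lowland 2 (total 27).
Lowland receives 2.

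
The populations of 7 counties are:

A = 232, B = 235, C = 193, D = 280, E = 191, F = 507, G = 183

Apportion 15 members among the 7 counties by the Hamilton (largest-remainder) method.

Total 1821; standard divisor 1821/15 ≈ 121.4.
Standard quotas: A 1.911, B 1.936, C 1.590, D 2.306, E 1.573, F 4.176, G 1.507.
Lower quotas: A 1, B 1, C 1, D 2, E 1, F 4, G 1 (sum 11, leaving 4 seats).
Remainders in descending order: B 0.936, A 0.911, C 0.590, E 0.573, G 0.507, D 0.306, F 0.176.
The surplus seats go to B, A, C, E.

A: 2, B: 2, C: 2, D: 2, E: 2, F: 4, G: 1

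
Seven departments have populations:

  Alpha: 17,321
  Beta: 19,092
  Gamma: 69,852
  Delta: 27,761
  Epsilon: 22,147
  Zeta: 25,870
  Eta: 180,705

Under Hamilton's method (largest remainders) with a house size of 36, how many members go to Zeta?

2

Total 362748; standard divisor 362748/36 ≈ 10076.333.
Standard quotas: Alpha 1.7190, Beta 1.8947, Gamma 6.9323, Delta 2.7551, Epsilon 2.1979, Zeta 2.5674, Eta 17.9336.
Lower quotas: Alpha 1, Beta 1, Gamma 6, Delta 2, Epsilon 2, Zeta 2, Eta 17 (sum 31, leaving 5 seats).
Remainders in descending order: Eta 0.9336, Gamma 0.9323, Beta 0.8947, Delta 0.7551, Alpha 0.7190, Zeta 0.5674, Epsilon 0.1979.
Largest remainders: Eta, Gamma, Beta, Delta, Alpha receive the extra seats.
Zeta receives 2.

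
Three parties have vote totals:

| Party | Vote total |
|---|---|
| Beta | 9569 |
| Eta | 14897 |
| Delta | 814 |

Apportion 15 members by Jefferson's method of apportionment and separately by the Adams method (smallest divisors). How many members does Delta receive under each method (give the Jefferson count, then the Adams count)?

Jefferson: Beta 6, Eta 9, Delta 0.
Adams: Beta 6, Eta 8, Delta 1.
Delta gets 0 under Jefferson and 1 under Adams.

0 and 1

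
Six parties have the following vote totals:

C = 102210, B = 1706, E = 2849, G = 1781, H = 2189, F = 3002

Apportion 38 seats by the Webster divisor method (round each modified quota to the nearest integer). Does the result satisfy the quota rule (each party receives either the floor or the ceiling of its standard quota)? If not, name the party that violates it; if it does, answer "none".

Standard quotas: C 34.149, B 0.570, E 0.952, G 0.595, H 0.731, F 1.003.
Webster allocation: C 33, B 1, E 1, G 1, H 1, F 1.
C has quota 34.149 (lower 34, upper 35) but receives 33 — outside the quota interval.

C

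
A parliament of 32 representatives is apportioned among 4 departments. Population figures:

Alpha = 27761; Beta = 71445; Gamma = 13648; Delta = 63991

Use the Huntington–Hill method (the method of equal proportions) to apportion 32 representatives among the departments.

Alpha=5; Beta=13; Gamma=3; Delta=11

With divisor 5571: modified quotas Alpha 4.983, Beta 12.824, Gamma 2.450, Delta 11.486.
Geometric-mean thresholds: Alpha √(4·5)=4.472, Beta √(12·13)=12.490, Gamma √(2·3)=2.449, Delta √(11·12)=11.489.
Each quota rounded against its threshold gives Alpha 5, Beta 13, Gamma 3, Delta 11 (total 32).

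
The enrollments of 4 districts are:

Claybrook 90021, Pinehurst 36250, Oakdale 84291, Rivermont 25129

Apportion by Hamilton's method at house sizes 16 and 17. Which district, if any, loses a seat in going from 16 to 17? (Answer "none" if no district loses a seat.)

At 16 seats: Claybrook 6, Pinehurst 2, Oakdale 6, Rivermont 2.
At 17 seats: Claybrook 6, Pinehurst 3, Oakdale 6, Rivermont 2.
No district's allocation decreased.

none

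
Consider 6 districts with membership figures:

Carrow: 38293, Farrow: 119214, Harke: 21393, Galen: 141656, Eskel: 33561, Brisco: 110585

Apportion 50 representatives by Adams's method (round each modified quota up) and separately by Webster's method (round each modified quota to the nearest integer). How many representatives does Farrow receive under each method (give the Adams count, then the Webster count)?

12 and 13

Adams: Carrow 4, Farrow 12, Harke 3, Galen 15, Eskel 4, Brisco 12.
Webster: Carrow 4, Farrow 13, Harke 2, Galen 15, Eskel 4, Brisco 12.
Farrow gets 12 under Adams and 13 under Webster.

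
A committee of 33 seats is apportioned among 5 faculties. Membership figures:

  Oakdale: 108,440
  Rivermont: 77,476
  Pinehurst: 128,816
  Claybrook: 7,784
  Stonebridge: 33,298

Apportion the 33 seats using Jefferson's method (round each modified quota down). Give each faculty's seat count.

Standard divisor 355814/33 ≈ 10782.242; standard quotas: Oakdale 10.057, Rivermont 7.186, Pinehurst 11.947, Claybrook 0.722, Stonebridge 3.088.
Rounding down gives 10, 7, 11, 0, 3 = 31 seats, so the divisor must be adjusted.
With modified divisor 9880: modified quotas Oakdale 10.976, Rivermont 7.842, Pinehurst 13.038, Claybrook 0.788, Stonebridge 3.370.
Rounding down: Oakdale 10, Rivermont 7, Pinehurst 13, Claybrook 0, Stonebridge 3 (total 33).

Oakdale=10; Rivermont=7; Pinehurst=13; Claybrook=0; Stonebridge=3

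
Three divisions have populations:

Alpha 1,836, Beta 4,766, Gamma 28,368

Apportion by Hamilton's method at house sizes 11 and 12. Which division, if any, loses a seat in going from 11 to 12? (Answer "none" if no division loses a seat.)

At 11 seats: Alpha 1, Beta 1, Gamma 9.
At 12 seats: Alpha 0, Beta 2, Gamma 10.
Alpha drops from 1 to 0.

Alpha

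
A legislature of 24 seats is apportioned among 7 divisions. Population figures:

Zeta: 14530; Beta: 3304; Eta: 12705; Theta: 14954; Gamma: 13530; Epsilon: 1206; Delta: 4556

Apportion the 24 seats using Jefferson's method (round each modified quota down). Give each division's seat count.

Zeta 6, Beta 1, Eta 5, Theta 6, Gamma 5, Epsilon 0, Delta 1

Standard divisor 64785/24 ≈ 2699.375; standard quotas: Zeta 5.383, Beta 1.224, Eta 4.707, Theta 5.540, Gamma 5.012, Epsilon 0.447, Delta 1.688.
Rounding down gives 5, 1, 4, 5, 5, 0, 1 = 21 seats, so the divisor must be adjusted.
With modified divisor 2350: modified quotas Zeta 6.183, Beta 1.406, Eta 5.406, Theta 6.363, Gamma 5.757, Epsilon 0.513, Delta 1.939.
Rounding down: Zeta 6, Beta 1, Eta 5, Theta 6, Gamma 5, Epsilon 0, Delta 1 (total 24).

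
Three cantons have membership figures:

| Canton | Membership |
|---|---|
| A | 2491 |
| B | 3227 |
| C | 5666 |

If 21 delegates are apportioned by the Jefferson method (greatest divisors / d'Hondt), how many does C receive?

11

Standard divisor 11384/21 ≈ 542.095; standard quotas: A 4.595, B 5.953, C 10.452.
Rounding down gives 4, 5, 10 = 19 seats, so the divisor must be adjusted.
With modified divisor 510: modified quotas A 4.884, B 6.327, C 11.110.
Rounding down: A 4, B 6, C 11 (total 21).
C receives 11.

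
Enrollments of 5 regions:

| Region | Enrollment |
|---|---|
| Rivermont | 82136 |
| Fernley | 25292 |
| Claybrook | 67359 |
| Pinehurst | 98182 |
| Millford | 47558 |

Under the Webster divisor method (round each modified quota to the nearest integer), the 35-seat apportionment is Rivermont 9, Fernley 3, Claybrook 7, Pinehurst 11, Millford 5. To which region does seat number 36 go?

Priority for the next seat is population ÷ (current seats + 0.5).
Priorities: Rivermont 8645.895, Fernley 7226.286, Claybrook 8981.200, Pinehurst 8537.565, Millford 8646.909.
Highest priority: Claybrook.

Claybrook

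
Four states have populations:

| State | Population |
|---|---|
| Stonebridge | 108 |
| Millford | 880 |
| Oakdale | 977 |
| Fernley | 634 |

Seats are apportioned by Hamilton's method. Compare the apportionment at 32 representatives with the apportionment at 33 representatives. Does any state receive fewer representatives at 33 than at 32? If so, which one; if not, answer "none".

none

At 32 seats: Stonebridge 1, Millford 11, Oakdale 12, Fernley 8.
At 33 seats: Stonebridge 1, Millford 11, Oakdale 13, Fernley 8.
No state's allocation decreased.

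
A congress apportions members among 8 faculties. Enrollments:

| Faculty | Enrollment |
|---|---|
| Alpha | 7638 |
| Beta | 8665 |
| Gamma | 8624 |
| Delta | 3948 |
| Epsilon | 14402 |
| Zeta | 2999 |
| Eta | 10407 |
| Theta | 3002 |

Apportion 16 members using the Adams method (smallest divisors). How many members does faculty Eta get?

3

Standard divisor 59685/16 ≈ 3730.312; standard quotas: Alpha 2.048, Beta 2.323, Gamma 2.312, Delta 1.058, Epsilon 3.861, Zeta 0.804, Eta 2.790, Theta 0.805.
Rounding up gives 3, 3, 3, 2, 4, 1, 3, 1 = 20 seats, so the divisor must be adjusted.
With modified divisor 4600: modified quotas Alpha 1.660, Beta 1.884, Gamma 1.875, Delta 0.858, Epsilon 3.131, Zeta 0.652, Eta 2.262, Theta 0.653.
Rounding up: Alpha 2, Beta 2, Gamma 2, Delta 1, Epsilon 4, Zeta 1, Eta 3, Theta 1 (total 16).
Eta receives 3.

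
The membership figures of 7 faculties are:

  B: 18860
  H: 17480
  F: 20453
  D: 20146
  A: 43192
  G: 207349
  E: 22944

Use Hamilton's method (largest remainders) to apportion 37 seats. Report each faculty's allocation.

Standard divisor: 350424 ÷ 37 ≈ 9470.919.
Standard quotas: B 1.9914, H 1.8456, F 2.1596, D 2.1271, A 4.5605, G 21.8932, E 2.4226.
Lower quotas: B 1, H 1, F 2, D 2, A 4, G 21, E 2 (sum 33, leaving 4 seats).
Remainders in descending order: B 0.9914, G 0.8932, H 0.8456, A 0.5605, E 0.4226, F 0.1596, D 0.1271.
The surplus seats go to B, G, H, A.

B: 2; H: 2; F: 2; D: 2; A: 5; G: 22; E: 2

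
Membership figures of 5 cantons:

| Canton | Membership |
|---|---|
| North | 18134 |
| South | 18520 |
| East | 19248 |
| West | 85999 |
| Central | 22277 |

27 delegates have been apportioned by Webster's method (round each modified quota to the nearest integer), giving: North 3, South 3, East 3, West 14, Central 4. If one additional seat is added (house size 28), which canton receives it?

West

Priority for the next seat is population ÷ (current seats + 0.5).
Priorities: North 5181.143, South 5291.429, East 5499.429, West 5930.966, Central 4950.444.
Highest priority: West.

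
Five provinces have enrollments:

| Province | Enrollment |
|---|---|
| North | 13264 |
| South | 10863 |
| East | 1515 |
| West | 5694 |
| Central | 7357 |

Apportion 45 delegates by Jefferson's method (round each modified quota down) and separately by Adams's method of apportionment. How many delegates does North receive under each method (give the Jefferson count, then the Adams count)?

16 and 15

Jefferson: North 16, South 13, East 1, West 6, Central 9.
Adams: North 15, South 12, East 2, West 7, Central 9.
North gets 16 under Jefferson and 15 under Adams.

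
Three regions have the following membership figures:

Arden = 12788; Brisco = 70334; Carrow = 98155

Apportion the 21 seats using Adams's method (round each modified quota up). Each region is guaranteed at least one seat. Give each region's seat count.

Arden=2; Brisco=8; Carrow=11

Standard divisor 181277/21 ≈ 8632.238; standard quotas: Arden 1.481, Brisco 8.148, Carrow 11.371.
Rounding up gives 2, 9, 12 = 23 seats, so the divisor must be adjusted.
With modified divisor 9400: modified quotas Arden 1.360, Brisco 7.482, Carrow 10.442.
Rounding up: Arden 2, Brisco 8, Carrow 11 (total 21).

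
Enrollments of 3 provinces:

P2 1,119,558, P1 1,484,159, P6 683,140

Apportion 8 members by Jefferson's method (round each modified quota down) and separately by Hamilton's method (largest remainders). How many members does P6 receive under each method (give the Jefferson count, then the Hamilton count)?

Jefferson: P2 3, P1 4, P6 1.
Hamilton: P2 3, P1 3, P6 2.
P6 gets 1 under Jefferson and 2 under Hamilton.

1 and 2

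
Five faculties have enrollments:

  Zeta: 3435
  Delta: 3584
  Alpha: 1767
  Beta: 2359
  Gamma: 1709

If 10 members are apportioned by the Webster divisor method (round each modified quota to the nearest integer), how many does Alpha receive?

1

Standard divisor 12854/10 ≈ 1285.4; standard quotas: Zeta 2.672, Delta 2.788, Alpha 1.375, Beta 1.835, Gamma 1.330.
Rounding to the nearest integer gives Zeta 3, Delta 3, Alpha 1, Beta 2, Gamma 1 — total 10, matching the house size, so no adjustment is needed.
Alpha receives 1.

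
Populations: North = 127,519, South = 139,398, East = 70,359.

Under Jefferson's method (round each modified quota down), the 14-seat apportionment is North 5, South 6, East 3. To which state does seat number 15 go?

North

Priority for the next seat is population ÷ (current seats + 1).
Priorities: North 21253.167, South 19914.000, East 17589.750.
Highest priority: North.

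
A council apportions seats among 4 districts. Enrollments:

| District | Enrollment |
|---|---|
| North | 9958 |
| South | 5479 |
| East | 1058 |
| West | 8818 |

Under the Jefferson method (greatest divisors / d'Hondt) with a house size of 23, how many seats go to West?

8

Standard divisor 25313/23 ≈ 1100.565; standard quotas: North 9.048, South 4.978, East 0.961, West 8.012.
Rounding down gives 9, 4, 0, 8 = 21 seats, so the divisor must be adjusted.
With modified divisor 1000: modified quotas North 9.958, South 5.479, East 1.058, West 8.818.
Rounding down: North 9, South 5, East 1, West 8 (total 23).
West receives 8.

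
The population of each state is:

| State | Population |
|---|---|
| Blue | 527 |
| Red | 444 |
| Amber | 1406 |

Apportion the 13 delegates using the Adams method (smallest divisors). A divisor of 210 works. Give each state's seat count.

With modified divisor 210: modified quotas Blue 2.510, Red 2.114, Amber 6.695.
Rounding up: Blue 3, Red 3, Amber 7 (total 13).

Blue 3; Red 3; Amber 7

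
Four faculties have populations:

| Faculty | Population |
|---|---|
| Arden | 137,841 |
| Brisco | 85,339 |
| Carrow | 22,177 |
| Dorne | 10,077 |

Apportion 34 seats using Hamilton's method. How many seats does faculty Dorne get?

1

Total 255434; standard divisor 255434/34 ≈ 7512.765.
Standard quotas: Arden 18.3476, Brisco 11.3592, Carrow 2.9519, Dorne 1.3413.
Lower quotas: Arden 18, Brisco 11, Carrow 2, Dorne 1 (sum 32, leaving 2 seats).
Remainders in descending order: Carrow 0.9519, Brisco 0.3592, Arden 0.3476, Dorne 0.3413.
Largest remainders: Carrow, Brisco receive the extra seats.
Dorne receives 1.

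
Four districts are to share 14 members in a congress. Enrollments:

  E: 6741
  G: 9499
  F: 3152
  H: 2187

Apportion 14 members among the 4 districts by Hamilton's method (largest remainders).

The standard divisor is 21579/14 ≈ 1541.357.
Standard quotas: E 4.3734, G 6.1628, F 2.0450, H 1.4189.
Lower quotas: E 4, G 6, F 2, H 1 (sum 13, leaving 1 seat).
Remainders in descending order: H 0.4189, E 0.3734, G 0.1628, F 0.0450.
The surplus seat goes to H.

E 4; G 6; F 2; H 2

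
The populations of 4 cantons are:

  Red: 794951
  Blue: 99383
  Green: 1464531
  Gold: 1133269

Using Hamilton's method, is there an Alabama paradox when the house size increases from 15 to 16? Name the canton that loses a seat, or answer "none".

Blue

At 15 seats: Red 3, Blue 1, Green 6, Gold 5.
At 16 seats: Red 4, Blue 0, Green 7, Gold 5.
Blue drops from 1 to 0.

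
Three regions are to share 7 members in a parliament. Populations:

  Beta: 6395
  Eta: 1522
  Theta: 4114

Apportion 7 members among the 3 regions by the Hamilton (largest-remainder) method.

Beta 4; Eta 1; Theta 2

The standard divisor is 12031/7 ≈ 1718.714.
Standard quotas: Beta 3.7208, Eta 0.8855, Theta 2.3936.
Lower quotas: Beta 3, Eta 0, Theta 2 (sum 5, leaving 2 seats).
Remainders in descending order: Eta 0.8855, Beta 0.7208, Theta 0.3936.
Largest remainders: Eta, Beta receive the extra seats.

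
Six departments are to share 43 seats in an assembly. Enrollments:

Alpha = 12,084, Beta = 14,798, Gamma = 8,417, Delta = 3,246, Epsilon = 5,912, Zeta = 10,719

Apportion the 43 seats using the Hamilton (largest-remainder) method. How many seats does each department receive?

Alpha=9, Beta=12, Gamma=7, Delta=2, Epsilon=5, Zeta=8

The standard divisor is 55176/43 ≈ 1283.163.
Standard quotas: Alpha 9.4174, Beta 11.5324, Gamma 6.5596, Delta 2.5297, Epsilon 4.6074, Zeta 8.3536.
Lower quotas: Alpha 9, Beta 11, Gamma 6, Delta 2, Epsilon 4, Zeta 8 (sum 40, leaving 3 seats).
Remainders in descending order: Epsilon 0.6074, Gamma 0.5596, Beta 0.5324, Delta 0.5297, Alpha 0.4174, Zeta 0.3536.
Largest remainders: Epsilon, Gamma, Beta receive the extra seats.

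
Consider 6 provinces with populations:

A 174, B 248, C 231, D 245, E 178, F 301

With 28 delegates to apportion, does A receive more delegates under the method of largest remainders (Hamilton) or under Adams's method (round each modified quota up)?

Hamilton: A 3, B 5, C 5, D 5, E 4, F 6.
Adams: A 4, B 5, C 4, D 5, E 4, F 6.
A gets 3 under Hamilton and 4 under Adams.

Adams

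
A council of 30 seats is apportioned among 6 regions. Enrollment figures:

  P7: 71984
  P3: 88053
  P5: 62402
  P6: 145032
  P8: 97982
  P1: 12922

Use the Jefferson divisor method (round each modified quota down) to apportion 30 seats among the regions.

P7: 4, P3: 6, P5: 4, P6: 10, P8: 6, P1: 0

Standard divisor 478375/30 ≈ 15945.833; standard quotas: P7 4.514, P3 5.522, P5 3.913, P6 9.095, P8 6.145, P1 0.810.
Rounding down gives 4, 5, 3, 9, 6, 0 = 27 seats, so the divisor must be adjusted.
With modified divisor 14471.3: modified quotas P7 4.974, P3 6.085, P5 4.312, P6 10.022, P8 6.771, P1 0.893.
Rounding down: P7 4, P3 6, P5 4, P6 10, P8 6, P1 0 (total 30).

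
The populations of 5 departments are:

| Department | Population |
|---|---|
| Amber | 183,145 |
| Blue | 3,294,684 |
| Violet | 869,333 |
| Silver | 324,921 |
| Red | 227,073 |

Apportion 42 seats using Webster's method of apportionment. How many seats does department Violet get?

7

Standard divisor 4899156/42 ≈ 116646.571; standard quotas: Amber 1.570, Blue 28.245, Violet 7.453, Silver 2.786, Red 1.947.
Rounding to the nearest integer gives Amber 2, Blue 28, Violet 7, Silver 3, Red 2 — total 42, matching the house size, so no adjustment is needed.
Violet receives 7.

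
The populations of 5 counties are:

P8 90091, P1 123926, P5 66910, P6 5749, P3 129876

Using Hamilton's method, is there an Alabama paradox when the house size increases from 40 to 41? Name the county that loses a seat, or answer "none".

At 40 seats: P8 9, P1 12, P5 6, P6 1, P3 12.
At 41 seats: P8 9, P1 12, P5 7, P6 0, P3 13.
P6 drops from 1 to 0.

P6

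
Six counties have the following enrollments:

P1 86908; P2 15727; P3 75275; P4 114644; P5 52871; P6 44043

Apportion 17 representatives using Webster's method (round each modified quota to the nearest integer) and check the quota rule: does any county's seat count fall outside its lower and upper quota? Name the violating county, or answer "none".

Standard quotas: P1 3.793, P2 0.686, P3 3.286, P4 5.004, P5 2.308, P6 1.922.
Webster allocation: P1 4, P2 1, P3 3, P4 5, P5 2, P6 2.
Every allocation lies between the lower and upper quota.

none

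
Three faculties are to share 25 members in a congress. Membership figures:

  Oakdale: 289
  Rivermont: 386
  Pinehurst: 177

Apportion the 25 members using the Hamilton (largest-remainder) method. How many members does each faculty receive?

Standard divisor: 852 ÷ 25 ≈ 34.08.
Standard quotas: Oakdale 8.480, Rivermont 11.326, Pinehurst 5.194.
Lower quotas: Oakdale 8, Rivermont 11, Pinehurst 5 (sum 24, leaving 1 seat).
Remainders in descending order: Oakdale 0.480, Rivermont 0.326, Pinehurst 0.194.
Largest remainder: Oakdale receives the extra seat.

Oakdale 9, Rivermont 11, Pinehurst 5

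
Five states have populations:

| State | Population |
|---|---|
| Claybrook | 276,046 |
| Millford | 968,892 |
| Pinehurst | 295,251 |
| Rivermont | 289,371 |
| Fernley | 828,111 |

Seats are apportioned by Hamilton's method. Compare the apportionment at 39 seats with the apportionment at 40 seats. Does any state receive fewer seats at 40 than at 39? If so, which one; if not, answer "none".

Pinehurst

At 39 seats: Claybrook 4, Millford 14, Pinehurst 5, Rivermont 4, Fernley 12.
At 40 seats: Claybrook 4, Millford 15, Pinehurst 4, Rivermont 4, Fernley 13.
Pinehurst drops from 5 to 4.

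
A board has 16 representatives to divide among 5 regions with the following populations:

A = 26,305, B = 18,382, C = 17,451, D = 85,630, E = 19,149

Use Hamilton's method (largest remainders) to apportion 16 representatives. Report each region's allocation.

The standard divisor is 166917/16 ≈ 10432.312.
Standard quotas: A 2.5215, B 1.7620, C 1.6728, D 8.2082, E 1.8355.
Lower quotas: A 2, B 1, C 1, D 8, E 1 (sum 13, leaving 3 seats).
Remainders in descending order: E 0.8355, B 0.7620, C 0.6728, A 0.5215, D 0.2082.
The surplus seats go to E, B, C.

A: 2; B: 2; C: 2; D: 8; E: 2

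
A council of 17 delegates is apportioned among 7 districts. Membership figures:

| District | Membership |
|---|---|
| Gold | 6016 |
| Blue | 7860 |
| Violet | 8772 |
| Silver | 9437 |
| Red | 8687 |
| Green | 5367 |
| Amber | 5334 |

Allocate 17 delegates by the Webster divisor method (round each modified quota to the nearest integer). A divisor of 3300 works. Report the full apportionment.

With modified divisor 3300: modified quotas Gold 1.823, Blue 2.382, Violet 2.658, Silver 2.860, Red 2.632, Green 1.626, Amber 1.616.
Rounding to the nearest integer: Gold 2, Blue 2, Violet 3, Silver 3, Red 3, Green 2, Amber 2 (total 17).

Gold: 2, Blue: 2, Violet: 3, Silver: 3, Red: 3, Green: 2, Amber: 2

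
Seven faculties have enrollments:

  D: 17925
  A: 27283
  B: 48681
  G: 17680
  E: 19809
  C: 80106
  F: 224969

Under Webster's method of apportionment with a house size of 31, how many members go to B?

Standard divisor 436453/31 ≈ 14079.129; standard quotas: D 1.273, A 1.938, B 3.458, G 1.256, E 1.407, C 5.690, F 15.979.
Rounding to the nearest integer gives 1, 2, 3, 1, 1, 6, 16 = 30 seats, so the divisor must be adjusted.
With modified divisor 13800: modified quotas D 1.299, A 1.977, B 3.528, G 1.281, E 1.435, C 5.805, F 16.302.
Rounding to the nearest integer: D 1, A 2, B 4, G 1, E 1, C 6, F 16 (total 31).
B receives 4.

4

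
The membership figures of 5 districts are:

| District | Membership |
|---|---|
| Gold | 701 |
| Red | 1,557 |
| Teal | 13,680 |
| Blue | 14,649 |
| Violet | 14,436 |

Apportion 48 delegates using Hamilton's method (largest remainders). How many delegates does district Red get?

The standard divisor is 45023/48 ≈ 937.979.
Standard quotas: Gold 0.7474, Red 1.6600, Teal 14.5845, Blue 15.6176, Violet 15.3905.
Lower quotas: Gold 0, Red 1, Teal 14, Blue 15, Violet 15 (sum 45, leaving 3 seats).
Remainders in descending order: Gold 0.7474, Red 0.6600, Blue 0.6176, Teal 0.5845, Violet 0.3905.
Largest remainders: Gold, Red, Blue receive the extra seats.
Red receives 2.

2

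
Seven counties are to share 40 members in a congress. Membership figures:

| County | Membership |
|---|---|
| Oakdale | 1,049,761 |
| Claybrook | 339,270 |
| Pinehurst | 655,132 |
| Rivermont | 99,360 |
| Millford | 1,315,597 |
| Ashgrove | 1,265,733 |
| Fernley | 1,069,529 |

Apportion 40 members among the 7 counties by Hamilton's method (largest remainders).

Oakdale=7, Claybrook=2, Pinehurst=5, Rivermont=1, Millford=9, Ashgrove=9, Fernley=7

The standard divisor is 5794382/40 ≈ 144859.55.
Standard quotas: Oakdale 7.2468, Claybrook 2.3421, Pinehurst 4.5225, Rivermont 0.6859, Millford 9.0819, Ashgrove 8.7377, Fernley 7.3832.
Lower quotas: Oakdale 7, Claybrook 2, Pinehurst 4, Rivermont 0, Millford 9, Ashgrove 8, Fernley 7 (sum 37, leaving 3 seats).
Remainders in descending order: Ashgrove 0.7377, Rivermont 0.6859, Pinehurst 0.5225, Fernley 0.3832, Claybrook 0.3421, Oakdale 0.2468, Millford 0.0819.
The surplus seats go to Ashgrove, Rivermont, Pinehurst.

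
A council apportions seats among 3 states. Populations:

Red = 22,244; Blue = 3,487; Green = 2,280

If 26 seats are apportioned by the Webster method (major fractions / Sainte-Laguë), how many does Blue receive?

3

Standard divisor 28011/26 ≈ 1077.346; standard quotas: Red 20.647, Blue 3.237, Green 2.116.
Rounding to the nearest integer gives Red 21, Blue 3, Green 2 — total 26, matching the house size, so no adjustment is needed.
Blue receives 3.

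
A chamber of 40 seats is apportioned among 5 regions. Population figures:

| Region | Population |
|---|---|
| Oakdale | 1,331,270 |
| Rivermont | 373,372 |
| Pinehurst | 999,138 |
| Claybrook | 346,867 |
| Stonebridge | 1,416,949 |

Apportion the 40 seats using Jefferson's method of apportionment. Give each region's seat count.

Standard divisor 4467596/40 ≈ 111689.9; standard quotas: Oakdale 11.919, Rivermont 3.343, Pinehurst 8.946, Claybrook 3.106, Stonebridge 12.686.
Rounding down gives 11, 3, 8, 3, 12 = 37 seats, so the divisor must be adjusted.
With modified divisor 105700: modified quotas Oakdale 12.595, Rivermont 3.532, Pinehurst 9.453, Claybrook 3.282, Stonebridge 13.405.
Rounding down: Oakdale 12, Rivermont 3, Pinehurst 9, Claybrook 3, Stonebridge 13 (total 40).

Oakdale=12, Rivermont=3, Pinehurst=9, Claybrook=3, Stonebridge=13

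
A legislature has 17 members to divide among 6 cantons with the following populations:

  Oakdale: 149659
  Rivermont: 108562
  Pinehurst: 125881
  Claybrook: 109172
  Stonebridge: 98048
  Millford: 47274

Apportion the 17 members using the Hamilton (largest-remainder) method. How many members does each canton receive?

Oakdale 4, Rivermont 3, Pinehurst 3, Claybrook 3, Stonebridge 3, Millford 1

The standard divisor is 638596/17 ≈ 37564.471.
Standard quotas: Oakdale 3.9841, Rivermont 2.8900, Pinehurst 3.3511, Claybrook 2.9063, Stonebridge 2.6101, Millford 1.2585.
Lower quotas: Oakdale 3, Rivermont 2, Pinehurst 3, Claybrook 2, Stonebridge 2, Millford 1 (sum 13, leaving 4 seats).
Remainders in descending order: Oakdale 0.9841, Claybrook 0.9063, Rivermont 0.8900, Stonebridge 0.6101, Pinehurst 0.3511, Millford 0.2585.
The surplus seats go to Oakdale, Claybrook, Rivermont, Stonebridge.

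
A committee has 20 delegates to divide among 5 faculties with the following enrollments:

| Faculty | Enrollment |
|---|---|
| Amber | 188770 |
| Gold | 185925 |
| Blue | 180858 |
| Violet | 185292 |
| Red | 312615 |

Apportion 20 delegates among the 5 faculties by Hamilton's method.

Amber 4, Gold 4, Blue 3, Violet 3, Red 6

The standard divisor is 1053460/20 = 52673.
Standard quotas: Amber 3.5838, Gold 3.5298, Blue 3.4336, Violet 3.5178, Red 5.9350.
Lower quotas: Amber 3, Gold 3, Blue 3, Violet 3, Red 5 (sum 17, leaving 3 seats).
Remainders in descending order: Red 0.9350, Amber 0.5838, Gold 0.5298, Violet 0.5178, Blue 0.4336.
The surplus seats go to Red, Amber, Gold.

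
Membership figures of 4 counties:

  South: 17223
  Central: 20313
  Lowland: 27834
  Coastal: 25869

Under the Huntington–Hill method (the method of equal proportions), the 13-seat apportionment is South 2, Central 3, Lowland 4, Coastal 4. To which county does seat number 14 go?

Priority for the next seat is population ÷ (√(s·(s+1))).
Priorities: South 7031.260, Central 5863.858, Lowland 6223.872, Coastal 5784.484.
Highest priority: South.

South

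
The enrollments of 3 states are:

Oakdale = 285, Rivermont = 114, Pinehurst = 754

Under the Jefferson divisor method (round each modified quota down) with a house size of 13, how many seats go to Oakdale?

Standard divisor 1153/13 ≈ 88.692; standard quotas: Oakdale 3.213, Rivermont 1.285, Pinehurst 8.501.
Rounding down gives 3, 1, 8 = 12 seats, so the divisor must be adjusted.
With modified divisor 80: modified quotas Oakdale 3.562, Rivermont 1.425, Pinehurst 9.425.
Rounding down: Oakdale 3, Rivermont 1, Pinehurst 9 (total 13).
Oakdale receives 3.

3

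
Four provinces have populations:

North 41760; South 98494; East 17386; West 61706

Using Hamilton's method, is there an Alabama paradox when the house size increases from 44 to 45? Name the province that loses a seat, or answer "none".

East

At 44 seats: North 8, South 20, East 4, West 12.
At 45 seats: North 9, South 20, East 3, West 13.
East drops from 4 to 3.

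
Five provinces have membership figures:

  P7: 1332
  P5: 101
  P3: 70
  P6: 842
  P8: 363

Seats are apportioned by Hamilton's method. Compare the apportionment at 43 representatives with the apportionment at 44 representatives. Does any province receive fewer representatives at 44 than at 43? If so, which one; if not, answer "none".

At 43 seats: P7 21, P5 2, P3 1, P6 13, P8 6.
At 44 seats: P7 22, P5 1, P3 1, P6 14, P8 6.
P5 drops from 2 to 1.

P5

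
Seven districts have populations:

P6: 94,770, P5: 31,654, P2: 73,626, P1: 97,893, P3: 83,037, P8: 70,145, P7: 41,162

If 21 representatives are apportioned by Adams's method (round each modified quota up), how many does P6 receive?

Standard divisor 492287/21 ≈ 23442.238; standard quotas: P6 4.043, P5 1.350, P2 3.141, P1 4.176, P3 3.542, P8 2.992, P7 1.756.
Rounding up gives 5, 2, 4, 5, 4, 3, 2 = 25 seats, so the divisor must be adjusted.
With modified divisor 29600: modified quotas P6 3.202, P5 1.069, P2 2.487, P1 3.307, P3 2.805, P8 2.370, P7 1.391.
Rounding up: P6 4, P5 2, P2 3, P1 4, P3 3, P8 3, P7 2 (total 21).
P6 receives 4.

4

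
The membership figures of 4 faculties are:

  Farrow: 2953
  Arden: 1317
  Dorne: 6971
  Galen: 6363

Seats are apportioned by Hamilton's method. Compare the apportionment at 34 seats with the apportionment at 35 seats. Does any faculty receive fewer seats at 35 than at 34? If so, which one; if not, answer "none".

At 34 seats: Farrow 6, Arden 3, Dorne 13, Galen 12.
At 35 seats: Farrow 6, Arden 2, Dorne 14, Galen 13.
Arden drops from 3 to 2.

Arden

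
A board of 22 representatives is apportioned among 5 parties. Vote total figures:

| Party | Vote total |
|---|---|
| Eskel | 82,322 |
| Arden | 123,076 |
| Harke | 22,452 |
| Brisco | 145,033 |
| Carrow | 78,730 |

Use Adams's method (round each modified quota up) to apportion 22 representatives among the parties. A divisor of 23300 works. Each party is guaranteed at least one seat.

With modified divisor 23300: modified quotas Eskel 3.533, Arden 5.282, Harke 0.964, Brisco 6.225, Carrow 3.379.
Rounding up: Eskel 4, Arden 6, Harke 1, Brisco 7, Carrow 4 (total 22).

Eskel=4, Arden=6, Harke=1, Brisco=7, Carrow=4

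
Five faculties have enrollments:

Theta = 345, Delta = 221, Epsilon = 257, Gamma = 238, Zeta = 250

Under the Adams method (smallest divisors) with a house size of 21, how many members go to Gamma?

4

Standard divisor 1311/21 ≈ 62.429; standard quotas: Theta 5.526, Delta 3.540, Epsilon 4.117, Gamma 3.812, Zeta 4.005.
Rounding up gives 6, 4, 5, 4, 5 = 24 seats, so the divisor must be adjusted.
With modified divisor 70: modified quotas Theta 4.929, Delta 3.157, Epsilon 3.671, Gamma 3.400, Zeta 3.571.
Rounding up: Theta 5, Delta 4, Epsilon 4, Gamma 4, Zeta 4 (total 21).
Gamma receives 4.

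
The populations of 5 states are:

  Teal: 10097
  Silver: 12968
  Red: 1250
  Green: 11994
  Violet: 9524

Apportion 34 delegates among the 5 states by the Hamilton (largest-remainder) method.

Teal=7, Silver=10, Red=1, Green=9, Violet=7

The standard divisor is 45833/34 ≈ 1348.029.
Standard quotas: Teal 7.4902, Silver 9.6200, Red 0.9273, Green 8.8974, Violet 7.0651.
Lower quotas: Teal 7, Silver 9, Red 0, Green 8, Violet 7 (sum 31, leaving 3 seats).
Remainders in descending order: Red 0.9273, Green 0.8974, Silver 0.6200, Teal 0.4902, Violet 0.0651.
Largest remainders: Red, Green, Silver receive the extra seats.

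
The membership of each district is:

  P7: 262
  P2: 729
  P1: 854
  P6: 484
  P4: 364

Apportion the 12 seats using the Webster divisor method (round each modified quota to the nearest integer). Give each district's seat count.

Standard divisor 2693/12 ≈ 224.417; standard quotas: P7 1.167, P2 3.248, P1 3.805, P6 2.157, P4 1.622.
Rounding to the nearest integer gives P7 1, P2 3, P1 4, P6 2, P4 2 — total 12, matching the house size, so no adjustment is needed.

P7 1; P2 3; P1 4; P6 2; P4 2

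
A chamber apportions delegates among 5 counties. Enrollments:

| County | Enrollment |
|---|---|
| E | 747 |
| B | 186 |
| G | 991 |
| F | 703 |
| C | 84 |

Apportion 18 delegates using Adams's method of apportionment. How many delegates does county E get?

5

Standard divisor 2711/18 ≈ 150.611; standard quotas: E 4.960, B 1.235, G 6.580, F 4.668, C 0.558.
Rounding up gives 5, 2, 7, 5, 1 = 20 seats, so the divisor must be adjusted.
With modified divisor 180: modified quotas E 4.150, B 1.033, G 5.506, F 3.906, C 0.467.
Rounding up: E 5, B 2, G 6, F 4, C 1 (total 18).
E receives 5.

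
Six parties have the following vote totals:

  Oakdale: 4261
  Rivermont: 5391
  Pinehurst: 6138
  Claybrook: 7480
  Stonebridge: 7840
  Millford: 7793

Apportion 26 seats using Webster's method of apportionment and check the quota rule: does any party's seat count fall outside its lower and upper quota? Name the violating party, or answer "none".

Standard quotas: Oakdale 2.848, Rivermont 3.603, Pinehurst 4.102, Claybrook 4.999, Stonebridge 5.240, Millford 5.208.
Webster allocation: Oakdale 3, Rivermont 4, Pinehurst 4, Claybrook 5, Stonebridge 5, Millford 5.
Every allocation lies between the lower and upper quota.

none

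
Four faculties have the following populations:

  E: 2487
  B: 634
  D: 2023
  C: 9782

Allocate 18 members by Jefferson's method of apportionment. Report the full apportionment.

E 3, B 0, D 2, C 13

Standard divisor 14926/18 ≈ 829.222; standard quotas: E 2.999, B 0.765, D 2.440, C 11.797.
Rounding down gives 2, 0, 2, 11 = 15 seats, so the divisor must be adjusted.
With modified divisor 700: modified quotas E 3.553, B 0.906, D 2.890, C 13.974.
Rounding down: E 3, B 0, D 2, C 13 (total 18).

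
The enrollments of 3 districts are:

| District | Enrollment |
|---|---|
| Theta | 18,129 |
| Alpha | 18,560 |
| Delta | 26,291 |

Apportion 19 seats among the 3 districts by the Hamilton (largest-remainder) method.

Theta 5; Alpha 6; Delta 8

Total 62980; standard divisor 62980/19 ≈ 3314.737.
Standard quotas: Theta 5.4692, Alpha 5.5992, Delta 7.9315.
Lower quotas: Theta 5, Alpha 5, Delta 7 (sum 17, leaving 2 seats).
Remainders in descending order: Delta 0.9315, Alpha 0.5992, Theta 0.4692.
Largest remainders: Delta, Alpha receive the extra seats.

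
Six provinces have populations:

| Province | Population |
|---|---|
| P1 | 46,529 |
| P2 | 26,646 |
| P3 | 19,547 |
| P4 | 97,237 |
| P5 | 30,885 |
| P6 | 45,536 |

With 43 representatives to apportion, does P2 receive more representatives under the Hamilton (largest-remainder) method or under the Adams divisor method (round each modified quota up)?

Hamilton: P1 8, P2 4, P3 3, P4 16, P5 5, P6 7.
Adams: P1 8, P2 5, P3 3, P4 15, P5 5, P6 7.
P2 gets 4 under Hamilton and 5 under Adams.

Adams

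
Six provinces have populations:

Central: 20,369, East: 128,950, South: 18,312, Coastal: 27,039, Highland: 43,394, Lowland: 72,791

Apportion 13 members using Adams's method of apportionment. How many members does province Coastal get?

Standard divisor 310855/13 ≈ 23911.923; standard quotas: Central 0.852, East 5.393, South 0.766, Coastal 1.131, Highland 1.815, Lowland 3.044.
Rounding up gives 1, 6, 1, 2, 2, 4 = 16 seats, so the divisor must be adjusted.
With modified divisor 29600: modified quotas Central 0.688, East 4.356, South 0.619, Coastal 0.913, Highland 1.466, Lowland 2.459.
Rounding up: Central 1, East 5, South 1, Coastal 1, Highland 2, Lowland 3 (total 13).
Coastal receives 1.

1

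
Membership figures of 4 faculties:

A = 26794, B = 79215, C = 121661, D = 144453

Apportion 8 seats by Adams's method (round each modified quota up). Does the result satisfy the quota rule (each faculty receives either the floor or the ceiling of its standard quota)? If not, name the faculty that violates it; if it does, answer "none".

none

Standard quotas: A 0.576, B 1.703, C 2.616, D 3.105.
Adams allocation: A 1, B 2, C 2, D 3.
Every allocation lies between the lower and upper quota.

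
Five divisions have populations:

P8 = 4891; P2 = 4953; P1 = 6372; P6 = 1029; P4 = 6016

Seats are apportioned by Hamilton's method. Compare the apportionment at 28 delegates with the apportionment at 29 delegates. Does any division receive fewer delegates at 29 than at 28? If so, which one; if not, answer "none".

At 28 seats: P8 6, P2 6, P1 8, P6 1, P4 7.
At 29 seats: P8 6, P2 6, P1 8, P6 1, P4 8.
No division's allocation decreased.

none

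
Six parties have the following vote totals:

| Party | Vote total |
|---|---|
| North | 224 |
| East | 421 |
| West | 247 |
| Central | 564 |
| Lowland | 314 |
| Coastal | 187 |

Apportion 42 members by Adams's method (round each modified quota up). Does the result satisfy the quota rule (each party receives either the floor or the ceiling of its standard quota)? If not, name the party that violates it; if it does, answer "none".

none

Standard quotas: North 4.807, East 9.035, West 5.301, Central 12.104, Lowland 6.739, Coastal 4.013.
Adams allocation: North 5, East 9, West 5, Central 12, Lowland 7, Coastal 4.
Every allocation lies between the lower and upper quota.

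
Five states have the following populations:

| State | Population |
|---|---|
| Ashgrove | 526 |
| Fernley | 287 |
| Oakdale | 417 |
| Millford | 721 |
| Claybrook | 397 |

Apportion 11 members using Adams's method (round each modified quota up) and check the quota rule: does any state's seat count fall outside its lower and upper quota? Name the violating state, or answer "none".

none

Standard quotas: Ashgrove 2.464, Fernley 1.345, Oakdale 1.954, Millford 3.378, Claybrook 1.860.
Adams allocation: Ashgrove 2, Fernley 2, Oakdale 2, Millford 3, Claybrook 2.
Every allocation lies between the lower and upper quota.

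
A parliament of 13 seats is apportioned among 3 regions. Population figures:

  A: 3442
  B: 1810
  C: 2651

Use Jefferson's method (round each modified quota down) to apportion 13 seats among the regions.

A 6, B 3, C 4

Standard divisor 7903/13 ≈ 607.923; standard quotas: A 5.662, B 2.977, C 4.361.
Rounding down gives 5, 2, 4 = 11 seats, so the divisor must be adjusted.
With modified divisor 550: modified quotas A 6.258, B 3.291, C 4.820.
Rounding down: A 6, B 3, C 4 (total 13).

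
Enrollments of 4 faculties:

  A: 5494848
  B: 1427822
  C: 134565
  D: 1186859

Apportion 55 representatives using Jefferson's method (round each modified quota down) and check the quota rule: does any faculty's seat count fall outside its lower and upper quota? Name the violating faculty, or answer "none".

Standard quotas: A 36.659, B 9.526, C 0.898, D 7.918.
Jefferson allocation: A 38, B 9, C 0, D 8.
A has quota 36.659 (lower 36, upper 37) but receives 38 — outside the quota interval.

A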